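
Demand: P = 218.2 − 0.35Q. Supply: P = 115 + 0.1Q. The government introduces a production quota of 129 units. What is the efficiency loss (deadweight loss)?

Competitive equilibrium: 218.2 − 0.35Q = 115 + 0.1Q → Q* = 229.33333, P* = 137.93333.
At Q = 129: demand price = 218.2 − 0.35·129 = 173.05; supply price = 115 + 0.1·129 = 127.9.
ΔQ = 229.33333 − 129 = 100.33333; wedge = 173.05 − 127.9 = 45.15.
Welfare loss = ½ × 100.33333 × 45.15 = 2265.025.

2265.025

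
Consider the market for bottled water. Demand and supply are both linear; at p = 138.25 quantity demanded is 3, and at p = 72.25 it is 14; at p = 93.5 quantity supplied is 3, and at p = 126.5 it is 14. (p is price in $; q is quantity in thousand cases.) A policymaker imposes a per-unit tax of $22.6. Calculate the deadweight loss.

Demand slope = (72.25 − 138.25)/(14 − 3) = −6, so p = 156.25 − 6q.
Supply slope = (126.5 − 93.5)/(14 − 3) = 3, so p = 84.5 + 3q.
Competitive equilibrium: 156.25 − 6q = 84.5 + 3q → q* = 7.9722, p* = 108.4167.
With the tax, the buyer price exceeds the seller price by 22.6: (156.25 − 6q) − (84.5 + 3q) = 22.6 → q' = 5.4611.
Δq = 7.9722 − 5.4611 = 2.5111; the wedge equals the tax, 22.6.
Deadweight loss = ½ × 2.5111 × 22.6 = $28.38 thousand.

$28.38 thousand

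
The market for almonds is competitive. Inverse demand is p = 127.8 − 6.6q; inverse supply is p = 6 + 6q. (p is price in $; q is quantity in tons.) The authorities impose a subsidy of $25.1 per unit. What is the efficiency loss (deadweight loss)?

$25

Competitive equilibrium: 127.8 − 6.6q = 6 + 6q → q* = 9.6667, p* = 64.
The subsidy lowers effective supply by 25.1: p = 6q − 19.1.
New quantity: 127.8 − 6.6q = 6q − 19.1 → q' = 11.6587.
Overproduction Δq = 11.6587 − 9.6667 = 1.992; wedge = subsidy = 25.1.
The triangle = ½ × 1.992 × 25.1 = $25.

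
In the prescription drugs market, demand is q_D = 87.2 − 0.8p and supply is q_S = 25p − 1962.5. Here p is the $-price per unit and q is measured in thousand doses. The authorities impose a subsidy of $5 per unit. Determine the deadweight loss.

$9.69 thousand

In inverse form: demand p = 109 − 1.25q, supply p = 78.5 + 0.04q.
Competitive equilibrium: 109 − 1.25q = 78.5 + 0.04q → q* = 23.6434, p* = 79.4457.
The subsidy lowers effective supply by 5: p = 73.5 + 0.04q.
New quantity: 109 − 1.25q = 73.5 + 0.04q → q' = 27.5194.
Overproduction Δq = 27.5194 − 23.6434 = 3.876; wedge = subsidy = 5.
Welfare loss = ½ × 3.876 × 5 = $9.69 thousand.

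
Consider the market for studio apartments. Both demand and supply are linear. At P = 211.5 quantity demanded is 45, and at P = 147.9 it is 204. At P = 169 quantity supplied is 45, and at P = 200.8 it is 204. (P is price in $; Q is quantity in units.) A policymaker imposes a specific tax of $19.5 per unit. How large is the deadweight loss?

Demand slope = (147.9 − 211.5)/(204 − 45) = −0.4, so P = 229.5 − 0.4Q.
Supply slope = (200.8 − 169)/(204 − 45) = 0.2, so P = 160 + 0.2Q.
Competitive equilibrium: 229.5 − 0.4Q = 160 + 0.2Q → Q* = 115.8333, P* = 183.1667.
With the tax, the buyer price exceeds the seller price by 19.5: (229.5 − 0.4Q) − (160 + 0.2Q) = 19.5 → Q' = 83.3333.
ΔQ = 115.8333 − 83.3333 = 32.5; the wedge equals the tax, 19.5.
Welfare loss = ½ × 32.5 × 19.5 = $316.875.

$316.875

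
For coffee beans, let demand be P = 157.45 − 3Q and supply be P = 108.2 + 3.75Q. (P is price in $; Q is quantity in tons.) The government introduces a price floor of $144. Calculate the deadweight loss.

Competitive equilibrium: 157.45 − 3Q = 108.2 + 3.75Q → Q* = 7.2963, P* = 135.5611.
At the floor P = 144, quantity demanded = (157.45 − 144)/3 = 4.4833.
Sellers' marginal cost at Q' = 4.4833: 108.2 + 3.75·4.4833 = 125.0124.
ΔQ = 7.2963 − 4.4833 = 2.813; wedge = 144 − 125.0124 = 18.9876.
Welfare loss = ½ × 2.813 × 18.9876 = $26.71.

$26.71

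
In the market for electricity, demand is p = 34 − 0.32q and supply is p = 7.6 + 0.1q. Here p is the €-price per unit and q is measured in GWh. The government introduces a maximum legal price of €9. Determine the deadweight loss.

€501.27

Competitive equilibrium: 34 − 0.32q = 7.6 + 0.1q → q* = 62.8571, p* = 13.8857.
At the ceiling p = 9, quantity supplied = (9 − 7.6)/0.1 = 14.
Willingness to pay at q' = 14: 34 − 0.32·14 = 29.52.
Δq = 62.8571 − 14 = 48.8571; wedge = 29.52 − 9 = 20.52.
DWL = ½ × 48.8571 × 20.52 = €501.27.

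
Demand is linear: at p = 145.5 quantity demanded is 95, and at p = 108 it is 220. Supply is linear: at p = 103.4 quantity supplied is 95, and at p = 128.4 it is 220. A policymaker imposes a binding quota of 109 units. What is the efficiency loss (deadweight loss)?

1232.01

Demand slope = (108 − 145.5)/(220 − 95) = −0.3, so p = 174 − 0.3q.
Supply slope = (128.4 − 103.4)/(220 − 95) = 0.2, so p = 84.4 + 0.2q.
Competitive equilibrium: 174 − 0.3q = 84.4 + 0.2q → q* = 179.2, p* = 120.24.
At q = 109: demand price = 174 − 0.3·109 = 141.3; supply price = 84.4 + 0.2·109 = 106.2.
Δq = 179.2 − 109 = 70.2; wedge = 141.3 − 106.2 = 35.1.
Deadweight loss = ½ × 70.2 × 35.1 = 1232.01.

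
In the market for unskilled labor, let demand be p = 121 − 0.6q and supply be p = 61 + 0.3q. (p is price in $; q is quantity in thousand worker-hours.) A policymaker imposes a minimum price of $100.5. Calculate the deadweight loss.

$475.31 thousand

Competitive equilibrium: 121 − 0.6q = 61 + 0.3q → q* = 66.6667, p* = 81.
At the floor p = 100.5, quantity demanded = (121 − 100.5)/0.6 = 34.1667.
Sellers' marginal cost at q' = 34.1667: 61 + 0.3·34.1667 = 71.25.
Δq = 66.6667 − 34.1667 = 32.5; wedge = 100.5 − 71.25 = 29.25.
Welfare loss = ½ × 32.5 × 29.25 = $475.31 thousand.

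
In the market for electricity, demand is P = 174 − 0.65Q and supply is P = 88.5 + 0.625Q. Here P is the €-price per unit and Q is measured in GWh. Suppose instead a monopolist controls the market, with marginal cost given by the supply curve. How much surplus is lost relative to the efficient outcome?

Competitive equilibrium: 174 − 0.65Q = 88.5 + 0.625Q → Q* = 67.0588, P* = 130.4118.
Marginal revenue: MR = 174 − 1.3Q. Set MR = MC: 174 − 1.3Q = 88.5 + 0.625Q → Q_m = 44.4156.
Price P_m = 174 − 0.65·44.4156 = 145.1299; MC(Q_m) = 88.5 + 0.625·44.4156 = 116.2598.
Competitive Q* = 67.0588, so ΔQ = 22.6432; wedge = 145.1299 − 116.2598 = 28.8701.
Deadweight loss = ½ × 22.6432 × 28.8701 = €326.86.

€326.86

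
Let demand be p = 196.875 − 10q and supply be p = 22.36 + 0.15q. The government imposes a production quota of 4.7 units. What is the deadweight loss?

792.16

Competitive equilibrium: 196.875 − 10q = 22.36 + 0.15q → q* = 17.1936, p* = 24.939.
At q = 4.7: demand price = 196.875 − 10·4.7 = 149.875; supply price = 22.36 + 0.15·4.7 = 23.065.
Δq = 17.1936 − 4.7 = 12.4936; wedge = 149.875 − 23.065 = 126.81.
The triangle = ½ × 12.4936 × 126.81 = 792.16.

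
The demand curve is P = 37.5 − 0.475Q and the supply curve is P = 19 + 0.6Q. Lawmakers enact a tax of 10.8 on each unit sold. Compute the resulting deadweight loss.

Competitive equilibrium: 37.5 − 0.475Q = 19 + 0.6Q → Q* = 17.2093, P* = 29.3256.
With the tax, the buyer price exceeds the seller price by 10.8: (37.5 − 0.475Q) − (19 + 0.6Q) = 10.8 → Q' = 7.1628.
ΔQ = 17.2093 − 7.1628 = 10.0465; the wedge equals the tax, 10.8.
Welfare loss = ½ × 10.0465 × 10.8 = 54.25.

54.25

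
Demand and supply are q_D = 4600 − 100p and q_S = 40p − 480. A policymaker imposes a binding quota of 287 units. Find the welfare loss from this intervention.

8197.74

In inverse form: demand p = 46 − 0.01q, supply p = 12 + 0.025q.
Competitive equilibrium: 46 − 0.01q = 12 + 0.025q → q* = 971.4286, p* = 36.2857.
At q = 287: demand price = 46 − 0.01·287 = 43.13; supply price = 12 + 0.025·287 = 19.175.
Δq = 971.4286 − 287 = 684.4286; wedge = 43.13 − 19.175 = 23.955.
Deadweight loss = ½ × 684.4286 × 23.955 = 8197.74.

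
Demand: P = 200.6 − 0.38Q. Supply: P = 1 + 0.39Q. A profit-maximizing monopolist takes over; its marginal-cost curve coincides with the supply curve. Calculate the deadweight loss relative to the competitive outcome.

2824.70

Competitive equilibrium: 200.6 − 0.38Q = 1 + 0.39Q → Q* = 259.2208, P* = 102.0961.
Marginal revenue: MR = 200.6 − 0.76Q. Set MR = MC: 200.6 − 0.76Q = 1 + 0.39Q → Q_m = 173.5652.
Price P_m = 200.6 − 0.38·173.5652 = 134.6452; MC(Q_m) = 1 + 0.39·173.5652 = 68.6904.
Competitive Q* = 259.2208, so ΔQ = 85.6556; wedge = 134.6452 − 68.6904 = 65.9548.
Welfare loss = ½ × 85.6556 × 65.9548 = 2824.70.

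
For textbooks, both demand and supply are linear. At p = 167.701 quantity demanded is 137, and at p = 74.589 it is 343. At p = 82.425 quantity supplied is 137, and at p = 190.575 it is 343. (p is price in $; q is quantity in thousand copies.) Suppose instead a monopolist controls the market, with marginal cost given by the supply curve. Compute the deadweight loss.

$2458.51 thousand

Demand slope = (74.589 − 167.701)/(343 − 137) = −0.452, so p = 229.625 − 0.452q.
Supply slope = (190.575 − 82.425)/(343 − 137) = 0.525, so p = 10.5 + 0.525q.
Competitive equilibrium: 229.625 − 0.452q = 10.5 + 0.525q → q* = 224.2835, p* = 128.2488.
Marginal revenue: MR = 229.625 − 0.904q. Set MR = MC: 229.625 − 0.904q = 10.5 + 0.525q → q_m = 153.3415.
Price p_m = 229.625 − 0.452·153.3415 = 160.3146; MC(q_m) = 10.5 + 0.525·153.3415 = 91.0043.
Competitive q* = 224.2835, so Δq = 70.942; wedge = 160.3146 − 91.0043 = 69.3103.
Welfare loss = ½ × 70.942 × 69.3103 = $2458.51 thousand.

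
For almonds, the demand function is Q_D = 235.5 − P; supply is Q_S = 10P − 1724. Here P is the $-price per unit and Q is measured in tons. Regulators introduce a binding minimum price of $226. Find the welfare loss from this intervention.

In inverse form: demand P = 235.5 − Q, supply P = 172.4 + 0.1Q.
Competitive equilibrium: 235.5 − Q = 172.4 + 0.1Q → Q* = 57.3636, P* = 178.1364.
At the floor P = 226, quantity demanded = (235.5 − 226)/1 = 9.5.
Sellers' marginal cost at Q' = 9.5: 172.4 + 0.1·9.5 = 173.35.
ΔQ = 57.3636 − 9.5 = 47.8636; wedge = 226 − 173.35 = 52.65.
Deadweight loss = ½ × 47.8636 × 52.65 = $1260.01.

$1260.01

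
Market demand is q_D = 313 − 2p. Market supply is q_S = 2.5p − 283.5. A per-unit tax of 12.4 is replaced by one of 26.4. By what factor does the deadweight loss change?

In inverse form: demand p = 156.5 − 0.5q, supply p = 113.4 + 0.4q.
Competitive equilibrium: 156.5 − 0.5q = 113.4 + 0.4q → q* = 47.8889, p* = 132.5556.
For a per-unit tax t: Δq = t/0.9, so DWL = ½·t·(t/0.9) = t²/1.8.
At t = 12.4: DWL = 85.422. At t = 26.4: DWL = 387.2.
Ratio = (26.4/12.4)² = 4.533.

4.533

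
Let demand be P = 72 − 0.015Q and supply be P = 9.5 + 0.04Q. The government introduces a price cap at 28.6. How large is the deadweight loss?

11937.79

Competitive equilibrium: 72 − 0.015Q = 9.5 + 0.04Q → Q* = 1136.36364, P* = 54.95455.
At the ceiling P = 28.6, quantity supplied = (28.6 − 9.5)/0.04 = 477.5.
Willingness to pay at Q' = 477.5: 72 − 0.015·477.5 = 64.8375.
ΔQ = 1136.36364 − 477.5 = 658.86364; wedge = 64.8375 − 28.6 = 36.2375.
The triangle = ½ × 658.86364 × 36.2375 = 11937.79.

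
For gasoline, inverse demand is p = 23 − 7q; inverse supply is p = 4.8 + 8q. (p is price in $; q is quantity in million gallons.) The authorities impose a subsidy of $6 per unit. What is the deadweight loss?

Competitive equilibrium: 23 − 7q = 4.8 + 8q → q* = 1.2133, p* = 14.5067.
The subsidy lowers effective supply by 6: p = 8q − 1.2.
New quantity: 23 − 7q = 8q − 1.2 → q' = 1.6133.
Overproduction Δq = 1.6133 − 1.2133 = 0.4; wedge = subsidy = 6.
Deadweight loss = ½ × 0.4 × 6 = $1.20 million.

$1.20 million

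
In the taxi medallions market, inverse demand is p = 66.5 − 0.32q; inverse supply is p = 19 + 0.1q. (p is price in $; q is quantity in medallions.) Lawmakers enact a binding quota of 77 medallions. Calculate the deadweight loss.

$273.60

Competitive equilibrium: 66.5 − 0.32q = 19 + 0.1q → q* = 113.0952, p* = 30.3095.
At q = 77: demand price = 66.5 − 0.32·77 = 41.86; supply price = 19 + 0.1·77 = 26.7.
Δq = 113.0952 − 77 = 36.0952; wedge = 41.86 − 26.7 = 15.16.
Deadweight loss = ½ × 36.0952 × 15.16 = $273.60.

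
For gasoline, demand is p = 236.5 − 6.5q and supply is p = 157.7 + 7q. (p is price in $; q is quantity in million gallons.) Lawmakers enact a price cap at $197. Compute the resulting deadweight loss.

Competitive equilibrium: 236.5 − 6.5q = 157.7 + 7q → q* = 5.837, p* = 198.5593.
At the ceiling p = 197, quantity supplied = (197 − 157.7)/7 = 5.6143.
Willingness to pay at q' = 5.6143: 236.5 − 6.5·5.6143 = 200.0071.
Δq = 5.837 − 5.6143 = 0.2227; wedge = 200.0071 − 197 = 3.0071.
DWL = ½ × 0.2227 × 3.0071 = $0.33 million.

$0.33 million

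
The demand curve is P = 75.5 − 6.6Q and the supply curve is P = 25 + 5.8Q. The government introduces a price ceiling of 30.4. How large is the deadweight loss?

Competitive equilibrium: 75.5 − 6.6Q = 25 + 5.8Q → Q* = 4.0726, P* = 48.621.
At the ceiling P = 30.4, quantity supplied = (30.4 − 25)/5.8 = 0.931.
Willingness to pay at Q' = 0.931: 75.5 − 6.6·0.931 = 69.3554.
ΔQ = 4.0726 − 0.931 = 3.1416; wedge = 69.3554 − 30.4 = 38.9554.
Deadweight loss = ½ × 3.1416 × 38.9554 = 61.19.

61.19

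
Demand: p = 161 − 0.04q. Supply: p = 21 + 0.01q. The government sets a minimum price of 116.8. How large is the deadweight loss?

71825.625

Competitive equilibrium: 161 − 0.04q = 21 + 0.01q → q* = 2800, p* = 49.
At the floor p = 116.8, quantity demanded = (161 − 116.8)/0.04 = 1105.
Sellers' marginal cost at q' = 1105: 21 + 0.01·1105 = 32.05.
Δq = 2800 − 1105 = 1695; wedge = 116.8 − 32.05 = 84.75.
The triangle = ½ × 1695 × 84.75 = 71825.625.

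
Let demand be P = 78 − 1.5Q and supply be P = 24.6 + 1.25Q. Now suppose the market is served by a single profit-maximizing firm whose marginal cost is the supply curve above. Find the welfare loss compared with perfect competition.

64.58

Competitive equilibrium: 78 − 1.5Q = 24.6 + 1.25Q → Q* = 19.4182, P* = 48.8727.
Marginal revenue: MR = 78 − 3Q. Set MR = MC: 78 − 3Q = 24.6 + 1.25Q → Q_m = 12.5647.
Price P_m = 78 − 1.5·12.5647 = 59.153; MC(Q_m) = 24.6 + 1.25·12.5647 = 40.3059.
Competitive Q* = 19.4182, so ΔQ = 6.8535; wedge = 59.153 − 40.3059 = 18.8471.
Welfare loss = ½ × 6.8535 × 18.8471 = 64.58.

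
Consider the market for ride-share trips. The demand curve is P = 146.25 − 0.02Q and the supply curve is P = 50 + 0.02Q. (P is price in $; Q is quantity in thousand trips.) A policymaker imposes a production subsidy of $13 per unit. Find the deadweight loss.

$2112.50 thousand

Competitive equilibrium: 146.25 − 0.02Q = 50 + 0.02Q → Q* = 2406.25, P* = 98.125.
The subsidy lowers effective supply by 13: P = 37 + 0.02Q.
New quantity: 146.25 − 0.02Q = 37 + 0.02Q → Q' = 2731.25.
Overproduction ΔQ = 2731.25 − 2406.25 = 325; wedge = subsidy = 13.
The triangle = ½ × 325 × 13 = $2112.50 thousand.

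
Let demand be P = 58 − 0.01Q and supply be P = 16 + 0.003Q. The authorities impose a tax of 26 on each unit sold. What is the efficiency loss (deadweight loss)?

Competitive equilibrium: 58 − 0.01Q = 16 + 0.003Q → Q* = 3230.7692, P* = 25.6923.
With the tax, the buyer price exceeds the seller price by 26: (58 − 0.01Q) − (16 + 0.003Q) = 26 → Q' = 1230.7692.
ΔQ = 3230.7692 − 1230.7692 = 2000; the wedge equals the tax, 26.
The triangle = ½ × 2000 × 26 = 26000.

26000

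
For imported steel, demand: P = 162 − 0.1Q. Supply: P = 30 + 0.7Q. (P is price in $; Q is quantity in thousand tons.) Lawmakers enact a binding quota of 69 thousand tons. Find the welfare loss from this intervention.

$3686.40 thousand

Competitive equilibrium: 162 − 0.1Q = 30 + 0.7Q → Q* = 165, P* = 145.5.
At Q = 69: demand price = 162 − 0.1·69 = 155.1; supply price = 30 + 0.7·69 = 78.3.
ΔQ = 165 − 69 = 96; wedge = 155.1 − 78.3 = 76.8.
DWL = ½ × 96 × 76.8 = $3686.40 thousand.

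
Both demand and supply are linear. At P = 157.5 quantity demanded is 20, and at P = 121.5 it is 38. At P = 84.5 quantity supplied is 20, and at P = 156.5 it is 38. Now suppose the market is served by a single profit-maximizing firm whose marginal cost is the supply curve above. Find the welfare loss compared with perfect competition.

194.01

Demand slope = (121.5 − 157.5)/(38 − 20) = −2, so P = 197.5 − 2Q.
Supply slope = (156.5 − 84.5)/(38 − 20) = 4, so P = 4.5 + 4Q.
Competitive equilibrium: 197.5 − 2Q = 4.5 + 4Q → Q* = 32.1667, P* = 133.1667.
Marginal revenue: MR = 197.5 − 4Q. Set MR = MC: 197.5 − 4Q = 4.5 + 4Q → Q_m = 24.125.
Price P_m = 197.5 − 2·24.125 = 149.25; MC(Q_m) = 4.5 + 4·24.125 = 101.
Competitive Q* = 32.1667, so ΔQ = 8.0417; wedge = 149.25 − 101 = 48.25.
Deadweight loss = ½ × 8.0417 × 48.25 = 194.01.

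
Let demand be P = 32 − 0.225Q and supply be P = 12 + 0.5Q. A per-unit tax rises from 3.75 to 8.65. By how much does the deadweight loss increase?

41.90

Competitive equilibrium: 32 − 0.225Q = 12 + 0.5Q → Q* = 27.5862, P* = 25.7931.
For a per-unit tax t: ΔQ = t/0.725, so DWL = ½·t·(t/0.725) = t²/1.45.
At t = 3.75: DWL = 9.698. At t = 8.65: DWL = 51.602.
Increase = 51.602 − 9.698 = 41.90.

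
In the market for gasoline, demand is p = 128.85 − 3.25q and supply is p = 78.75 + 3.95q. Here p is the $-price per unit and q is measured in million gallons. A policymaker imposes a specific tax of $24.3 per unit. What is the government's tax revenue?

$87.075 million

Competitive equilibrium: 128.85 − 3.25q = 78.75 + 3.95q → q* = 6.95833, p* = 106.23542.
With the tax, the buyer price exceeds the seller price by 24.3: (128.85 − 3.25q) − (78.75 + 3.95q) = 24.3 → q' = 3.58333.
Tax revenue = 24.3 × 3.58333 = $87.075 million.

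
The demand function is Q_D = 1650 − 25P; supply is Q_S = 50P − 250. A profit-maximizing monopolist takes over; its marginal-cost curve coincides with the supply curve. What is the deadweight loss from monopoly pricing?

4961.33

In inverse form: demand P = 66 − 0.04Q, supply P = 5 + 0.02Q.
Competitive equilibrium: 66 − 0.04Q = 5 + 0.02Q → Q* = 1016.6667, P* = 25.3333.
Marginal revenue: MR = 66 − 0.08Q. Set MR = MC: 66 − 0.08Q = 5 + 0.02Q → Q_m = 610.
Price P_m = 66 − 0.04·610 = 41.6; MC(Q_m) = 5 + 0.02·610 = 17.2.
Competitive Q* = 1016.6667, so ΔQ = 406.6667; wedge = 41.6 − 17.2 = 24.4.
Welfare loss = ½ × 406.6667 × 24.4 = 4961.33.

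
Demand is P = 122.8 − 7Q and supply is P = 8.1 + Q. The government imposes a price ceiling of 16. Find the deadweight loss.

165.77

Competitive equilibrium: 122.8 − 7Q = 8.1 + Q → Q* = 14.3375, P* = 22.4375.
At the ceiling P = 16, quantity supplied = (16 − 8.1)/1 = 7.9.
Willingness to pay at Q' = 7.9: 122.8 − 7·7.9 = 67.5.
ΔQ = 14.3375 − 7.9 = 6.4375; wedge = 67.5 − 16 = 51.5.
The triangle = ½ × 6.4375 × 51.5 = 165.77.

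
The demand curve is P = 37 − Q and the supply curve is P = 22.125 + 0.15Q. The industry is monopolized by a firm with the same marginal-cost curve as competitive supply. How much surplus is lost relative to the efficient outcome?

20.81

Competitive equilibrium: 37 − Q = 22.125 + 0.15Q → Q* = 12.9348, P* = 24.0652.
Marginal revenue: MR = 37 − 2Q. Set MR = MC: 37 − 2Q = 22.125 + 0.15Q → Q_m = 6.9186.
Price P_m = 37 − 1·6.9186 = 30.0814; MC(Q_m) = 22.125 + 0.15·6.9186 = 23.1628.
Competitive Q* = 12.9348, so ΔQ = 6.0162; wedge = 30.0814 − 23.1628 = 6.9186.
DWL = ½ × 6.0162 × 6.9186 = 20.81.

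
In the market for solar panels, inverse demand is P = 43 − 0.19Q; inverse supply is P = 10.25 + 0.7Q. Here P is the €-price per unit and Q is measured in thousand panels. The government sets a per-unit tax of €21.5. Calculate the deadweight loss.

€259.69 thousand

Competitive equilibrium: 43 − 0.19Q = 10.25 + 0.7Q → Q* = 36.7978, P* = 36.0084.
With the tax, the buyer price exceeds the seller price by 21.5: (43 − 0.19Q) − (10.25 + 0.7Q) = 21.5 → Q' = 12.6404.
ΔQ = 36.7978 − 12.6404 = 24.1574; the wedge equals the tax, 21.5.
Welfare loss = ½ × 24.1574 × 21.5 = €259.69 thousand.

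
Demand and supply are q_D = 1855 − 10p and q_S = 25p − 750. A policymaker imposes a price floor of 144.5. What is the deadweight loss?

34370.04

In inverse form: demand p = 185.5 − 0.1q, supply p = 30 + 0.04q.
Competitive equilibrium: 185.5 − 0.1q = 30 + 0.04q → q* = 1110.7143, p* = 74.4286.
At the floor p = 144.5, quantity demanded = (185.5 − 144.5)/0.1 = 410.
Sellers' marginal cost at q' = 410: 30 + 0.04·410 = 46.4.
Δq = 1110.7143 − 410 = 700.7143; wedge = 144.5 − 46.4 = 98.1.
DWL = ½ × 700.7143 × 98.1 = 34370.04.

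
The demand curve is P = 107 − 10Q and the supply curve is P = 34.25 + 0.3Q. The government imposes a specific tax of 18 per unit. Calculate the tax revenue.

Competitive equilibrium: 107 − 10Q = 34.25 + 0.3Q → Q* = 7.0631, P* = 36.3689.
With the tax, the buyer price exceeds the seller price by 18: (107 − 10Q) − (34.25 + 0.3Q) = 18 → Q' = 5.3155.
Tax revenue = 18 × 5.3155 = 95.68.

95.68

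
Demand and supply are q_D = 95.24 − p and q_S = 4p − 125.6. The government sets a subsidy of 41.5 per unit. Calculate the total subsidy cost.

In inverse form: demand p = 95.24 − q, supply p = 31.4 + 0.25q.
Competitive equilibrium: 95.24 − q = 31.4 + 0.25q → q* = 51.072, p* = 44.168.
The subsidy lowers effective supply by 41.5: p = 0.25q − 10.1.
New quantity: 95.24 − q = 0.25q − 10.1 → q' = 84.272.
Total subsidy cost = 41.5 × 84.272 = 3497.288.

3497.288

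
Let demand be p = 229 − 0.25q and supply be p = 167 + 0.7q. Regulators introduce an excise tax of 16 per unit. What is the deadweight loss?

134.74

Competitive equilibrium: 229 − 0.25q = 167 + 0.7q → q* = 65.2632, p* = 212.6842.
With the tax, the buyer price exceeds the seller price by 16: (229 − 0.25q) − (167 + 0.7q) = 16 → q' = 48.4211.
Δq = 65.2632 − 48.4211 = 16.8421; the wedge equals the tax, 16.
The triangle = ½ × 16.8421 × 16 = 134.74.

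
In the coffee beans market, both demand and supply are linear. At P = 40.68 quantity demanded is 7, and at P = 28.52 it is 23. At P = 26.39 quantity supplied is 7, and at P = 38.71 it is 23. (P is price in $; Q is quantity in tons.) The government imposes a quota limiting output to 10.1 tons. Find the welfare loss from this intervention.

$29.79

Demand slope = (28.52 − 40.68)/(23 − 7) = −0.76, so P = 46 − 0.76Q.
Supply slope = (38.71 − 26.39)/(23 − 7) = 0.77, so P = 21 + 0.77Q.
Competitive equilibrium: 46 − 0.76Q = 21 + 0.77Q → Q* = 16.3399, P* = 33.5817.
At Q = 10.1: demand price = 46 − 0.76·10.1 = 38.324; supply price = 21 + 0.77·10.1 = 28.777.
ΔQ = 16.3399 − 10.1 = 6.2399; wedge = 38.324 − 28.777 = 9.547.
The triangle = ½ × 6.2399 × 9.547 = $29.79.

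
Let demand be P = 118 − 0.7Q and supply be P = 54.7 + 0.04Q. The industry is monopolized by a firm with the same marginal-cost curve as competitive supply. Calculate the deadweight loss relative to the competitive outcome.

639.76

Competitive equilibrium: 118 − 0.7Q = 54.7 + 0.04Q → Q* = 85.5405, P* = 58.1216.
Marginal revenue: MR = 118 − 1.4Q. Set MR = MC: 118 − 1.4Q = 54.7 + 0.04Q → Q_m = 43.9583.
Price P_m = 118 − 0.7·43.9583 = 87.2292; MC(Q_m) = 54.7 + 0.04·43.9583 = 56.4583.
Competitive Q* = 85.5405, so ΔQ = 41.5822; wedge = 87.2292 − 56.4583 = 30.7709.
Deadweight loss = ½ × 41.5822 × 30.7709 = 639.76.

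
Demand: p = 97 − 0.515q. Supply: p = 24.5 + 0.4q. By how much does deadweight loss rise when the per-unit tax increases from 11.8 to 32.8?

Competitive equilibrium: 97 − 0.515q = 24.5 + 0.4q → q* = 79.235, p* = 56.194.
For a per-unit tax t: Δq = t/0.915, so DWL = ½·t·(t/0.915) = t²/1.83.
At t = 11.8: DWL = 76.087. At t = 32.8: DWL = 587.891.
Increase = 587.891 − 76.087 = 511.80.

511.80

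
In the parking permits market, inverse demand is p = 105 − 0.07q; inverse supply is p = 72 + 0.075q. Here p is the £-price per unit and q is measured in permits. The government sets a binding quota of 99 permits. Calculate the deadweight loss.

£1198.74

Competitive equilibrium: 105 − 0.07q = 72 + 0.075q → q* = 227.5862, p* = 89.069.
At q = 99: demand price = 105 − 0.07·99 = 98.07; supply price = 72 + 0.075·99 = 79.425.
Δq = 227.5862 − 99 = 128.5862; wedge = 98.07 − 79.425 = 18.645.
The triangle = ½ × 128.5862 × 18.645 = £1198.74.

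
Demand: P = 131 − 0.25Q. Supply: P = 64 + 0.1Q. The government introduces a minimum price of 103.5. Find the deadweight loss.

1160.36

Competitive equilibrium: 131 − 0.25Q = 64 + 0.1Q → Q* = 191.4286, P* = 83.1429.
At the floor P = 103.5, quantity demanded = (131 − 103.5)/0.25 = 110.
Sellers' marginal cost at Q' = 110: 64 + 0.1·110 = 75.
ΔQ = 191.4286 − 110 = 81.4286; wedge = 103.5 − 75 = 28.5.
Deadweight loss = ½ × 81.4286 × 28.5 = 1160.36.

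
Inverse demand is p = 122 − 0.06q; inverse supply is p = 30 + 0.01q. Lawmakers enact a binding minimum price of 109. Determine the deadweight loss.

42166.87

Competitive equilibrium: 122 − 0.06q = 30 + 0.01q → q* = 1314.2857143, p* = 43.1428571.
At the floor p = 109, quantity demanded = (122 − 109)/0.06 = 216.6666667.
Sellers' marginal cost at q' = 216.6666667: 30 + 0.01·216.6666667 = 32.1666667.
Δq = 1314.2857143 − 216.6666667 = 1097.6190476; wedge = 109 − 32.1666667 = 76.8333333.
Welfare loss = ½ × 1097.6190476 × 76.8333333 = 42166.87.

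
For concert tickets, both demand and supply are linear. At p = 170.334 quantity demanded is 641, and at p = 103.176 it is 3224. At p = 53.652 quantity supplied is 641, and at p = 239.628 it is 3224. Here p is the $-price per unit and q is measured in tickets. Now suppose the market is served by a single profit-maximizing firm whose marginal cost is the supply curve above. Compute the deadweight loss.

$7227.30

Demand slope = (103.176 − 170.334)/(3224 − 641) = −0.026, so p = 187 − 0.026q.
Supply slope = (239.628 − 53.652)/(3224 − 641) = 0.072, so p = 7.5 + 0.072q.
Competitive equilibrium: 187 − 0.026q = 7.5 + 0.072q → q* = 1831.6327, p* = 139.3776.
Marginal revenue: MR = 187 − 0.052q. Set MR = MC: 187 − 0.052q = 7.5 + 0.072q → q_m = 1447.5806.
Price p_m = 187 − 0.026·1447.5806 = 149.3629; MC(q_m) = 7.5 + 0.072·1447.5806 = 111.7258.
Competitive q* = 1831.6327, so Δq = 384.0521; wedge = 149.3629 − 111.7258 = 37.6371.
DWL = ½ × 384.0521 × 37.6371 = $7227.30.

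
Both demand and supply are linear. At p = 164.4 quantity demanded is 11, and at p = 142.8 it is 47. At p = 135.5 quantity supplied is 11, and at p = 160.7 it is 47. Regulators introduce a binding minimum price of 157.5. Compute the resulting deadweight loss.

Demand slope = (142.8 − 164.4)/(47 − 11) = −0.6, so p = 171 − 0.6q.
Supply slope = (160.7 − 135.5)/(47 − 11) = 0.7, so p = 127.8 + 0.7q.
Competitive equilibrium: 171 − 0.6q = 127.8 + 0.7q → q* = 33.2308, p* = 151.0615.
At the floor p = 157.5, quantity demanded = (171 − 157.5)/0.6 = 22.5.
Sellers' marginal cost at q' = 22.5: 127.8 + 0.7·22.5 = 143.55.
Δq = 33.2308 − 22.5 = 10.7308; wedge = 157.5 − 143.55 = 13.95.
Welfare loss = ½ × 10.7308 × 13.95 = 74.85.

74.85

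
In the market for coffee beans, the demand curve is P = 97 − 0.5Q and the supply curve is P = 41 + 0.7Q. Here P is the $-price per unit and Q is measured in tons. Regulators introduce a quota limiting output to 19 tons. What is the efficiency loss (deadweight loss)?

$459.27

Competitive equilibrium: 97 − 0.5Q = 41 + 0.7Q → Q* = 46.6667, P* = 73.6667.
At Q = 19: demand price = 97 − 0.5·19 = 87.5; supply price = 41 + 0.7·19 = 54.3.
ΔQ = 46.6667 − 19 = 27.6667; wedge = 87.5 − 54.3 = 33.2.
DWL = ½ × 27.6667 × 33.2 = $459.27.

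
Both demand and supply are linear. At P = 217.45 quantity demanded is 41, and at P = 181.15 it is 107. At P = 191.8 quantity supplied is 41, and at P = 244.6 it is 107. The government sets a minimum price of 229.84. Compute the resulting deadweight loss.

Demand slope = (181.15 − 217.45)/(107 − 41) = −0.55, so P = 240 − 0.55Q.
Supply slope = (244.6 − 191.8)/(107 − 41) = 0.8, so P = 159 + 0.8Q.
Competitive equilibrium: 240 − 0.55Q = 159 + 0.8Q → Q* = 60, P* = 207.
At the floor P = 229.84, quantity demanded = (240 − 229.84)/0.55 = 18.4727.
Sellers' marginal cost at Q' = 18.4727: 159 + 0.8·18.4727 = 173.7782.
ΔQ = 60 − 18.4727 = 41.5273; wedge = 229.84 − 173.7782 = 56.0618.
Deadweight loss = ½ × 41.5273 × 56.0618 = 1164.05.

1164.05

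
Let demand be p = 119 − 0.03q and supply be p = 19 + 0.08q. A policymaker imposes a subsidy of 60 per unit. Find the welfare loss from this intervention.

16363.64

Competitive equilibrium: 119 − 0.03q = 19 + 0.08q → q* = 909.0909, p* = 91.7273.
The subsidy lowers effective supply by 60: p = 0.08q − 41.
New quantity: 119 − 0.03q = 0.08q − 41 → q' = 1454.5455.
Overproduction Δq = 1454.5455 − 909.0909 = 545.4546; wedge = subsidy = 60.
Deadweight loss = ½ × 545.4546 × 60 = 16363.64.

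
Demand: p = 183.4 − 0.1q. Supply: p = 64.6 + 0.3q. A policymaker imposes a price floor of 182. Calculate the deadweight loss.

16017.80

Competitive equilibrium: 183.4 − 0.1q = 64.6 + 0.3q → q* = 297, p* = 153.7.
At the floor p = 182, quantity demanded = (183.4 − 182)/0.1 = 14.
Sellers' marginal cost at q' = 14: 64.6 + 0.3·14 = 68.8.
Δq = 297 − 14 = 283; wedge = 182 − 68.8 = 113.2.
The triangle = ½ × 283 × 113.2 = 16017.80.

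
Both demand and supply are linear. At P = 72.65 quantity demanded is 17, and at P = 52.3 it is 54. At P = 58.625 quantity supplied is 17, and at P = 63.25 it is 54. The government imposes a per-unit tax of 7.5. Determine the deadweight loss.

Demand slope = (52.3 − 72.65)/(54 − 17) = −0.55, so P = 82 − 0.55Q.
Supply slope = (63.25 − 58.625)/(54 − 17) = 0.125, so P = 56.5 + 0.125Q.
Competitive equilibrium: 82 − 0.55Q = 56.5 + 0.125Q → Q* = 37.7778, P* = 61.2222.
With the tax, the buyer price exceeds the seller price by 7.5: (82 − 0.55Q) − (56.5 + 0.125Q) = 7.5 → Q' = 26.6667.
ΔQ = 37.7778 − 26.6667 = 11.1111; the wedge equals the tax, 7.5.
DWL = ½ × 11.1111 × 7.5 = 41.67.

41.67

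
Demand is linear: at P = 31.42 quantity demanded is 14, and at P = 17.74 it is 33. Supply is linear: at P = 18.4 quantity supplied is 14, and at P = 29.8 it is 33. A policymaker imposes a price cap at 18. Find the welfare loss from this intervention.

Demand slope = (17.74 − 31.42)/(33 − 14) = −0.72, so P = 41.5 − 0.72Q.
Supply slope = (29.8 − 18.4)/(33 − 14) = 0.6, so P = 10 + 0.6Q.
Competitive equilibrium: 41.5 − 0.72Q = 10 + 0.6Q → Q* = 23.8636, P* = 24.3182.
At the ceiling P = 18, quantity supplied = (18 − 10)/0.6 = 13.3333.
Willingness to pay at Q' = 13.3333: 41.5 − 0.72·13.3333 = 31.9.
ΔQ = 23.8636 − 13.3333 = 10.5303; wedge = 31.9 − 18 = 13.9.
DWL = ½ × 10.5303 × 13.9 = 73.19.

73.19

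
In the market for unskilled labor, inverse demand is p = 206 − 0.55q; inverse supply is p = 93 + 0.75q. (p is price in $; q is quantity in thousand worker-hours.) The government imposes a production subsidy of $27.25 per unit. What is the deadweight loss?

$285.60 thousand

Competitive equilibrium: 206 − 0.55q = 93 + 0.75q → q* = 86.9231, p* = 158.1923.
The subsidy lowers effective supply by 27.25: p = 65.75 + 0.75q.
New quantity: 206 − 0.55q = 65.75 + 0.75q → q' = 107.8846.
Overproduction Δq = 107.8846 − 86.9231 = 20.9615; wedge = subsidy = 27.25.
Welfare loss = ½ × 20.9615 × 27.25 = $285.60 thousand.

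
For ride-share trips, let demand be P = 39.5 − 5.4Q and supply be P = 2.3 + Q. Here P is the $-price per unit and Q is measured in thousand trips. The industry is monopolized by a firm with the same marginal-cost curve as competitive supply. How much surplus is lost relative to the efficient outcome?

Competitive equilibrium: 39.5 − 5.4Q = 2.3 + Q → Q* = 5.8125, P* = 8.1125.
Marginal revenue: MR = 39.5 − 10.8Q. Set MR = MC: 39.5 − 10.8Q = 2.3 + Q → Q_m = 3.1525.
Price P_m = 39.5 − 5.4·3.1525 = 22.4765; MC(Q_m) = 2.3 + 1·3.1525 = 5.4525.
Competitive Q* = 5.8125, so ΔQ = 2.66; wedge = 22.4765 − 5.4525 = 17.024.
Welfare loss = ½ × 2.66 × 17.024 = $22.64 thousand.

$22.64 thousand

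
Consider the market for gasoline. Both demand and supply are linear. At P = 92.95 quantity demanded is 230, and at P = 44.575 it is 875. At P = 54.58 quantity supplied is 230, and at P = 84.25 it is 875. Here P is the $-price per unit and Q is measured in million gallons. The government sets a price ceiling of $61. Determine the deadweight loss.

Demand slope = (44.575 − 92.95)/(875 − 230) = −0.075, so P = 110.2 − 0.075Q.
Supply slope = (84.25 − 54.58)/(875 − 230) = 0.046, so P = 44 + 0.046Q.
Competitive equilibrium: 110.2 − 0.075Q = 44 + 0.046Q → Q* = 547.10744, P* = 69.16694.
At the ceiling P = 61, quantity supplied = (61 − 44)/0.046 = 369.56522.
Willingness to pay at Q' = 369.56522: 110.2 − 0.075·369.56522 = 82.48261.
ΔQ = 547.10744 − 369.56522 = 177.54222; wedge = 82.48261 − 61 = 21.48261.
Deadweight loss = ½ × 177.54222 × 21.48261 = $1907.04 million.

$1907.04 million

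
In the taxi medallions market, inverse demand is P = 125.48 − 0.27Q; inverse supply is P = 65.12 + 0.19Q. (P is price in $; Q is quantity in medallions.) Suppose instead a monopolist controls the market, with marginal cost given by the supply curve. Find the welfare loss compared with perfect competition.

$541.74

Competitive equilibrium: 125.48 − 0.27Q = 65.12 + 0.19Q → Q* = 131.2174, P* = 90.0513.
Marginal revenue: MR = 125.48 − 0.54Q. Set MR = MC: 125.48 − 0.54Q = 65.12 + 0.19Q → Q_m = 82.6849.
Price P_m = 125.48 − 0.27·82.6849 = 103.1551; MC(Q_m) = 65.12 + 0.19·82.6849 = 80.8301.
Competitive Q* = 131.2174, so ΔQ = 48.5325; wedge = 103.1551 − 80.8301 = 22.325.
Deadweight loss = ½ × 48.5325 × 22.325 = $541.74.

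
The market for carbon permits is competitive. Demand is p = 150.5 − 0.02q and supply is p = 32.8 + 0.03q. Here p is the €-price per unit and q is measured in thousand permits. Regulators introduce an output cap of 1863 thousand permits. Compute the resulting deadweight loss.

€6027.025 thousand

Competitive equilibrium: 150.5 − 0.02q = 32.8 + 0.03q → q* = 2354, p* = 103.42.
At q = 1863: demand price = 150.5 − 0.02·1863 = 113.24; supply price = 32.8 + 0.03·1863 = 88.69.
Δq = 2354 − 1863 = 491; wedge = 113.24 − 88.69 = 24.55.
Deadweight loss = ½ × 491 × 24.55 = €6027.025 thousand.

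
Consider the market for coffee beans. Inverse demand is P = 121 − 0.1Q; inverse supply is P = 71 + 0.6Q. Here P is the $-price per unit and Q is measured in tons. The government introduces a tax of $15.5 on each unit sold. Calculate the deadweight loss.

Competitive equilibrium: 121 − 0.1Q = 71 + 0.6Q → Q* = 71.4286, P* = 113.8571.
With the tax, the buyer price exceeds the seller price by 15.5: (121 − 0.1Q) − (71 + 0.6Q) = 15.5 → Q' = 49.2857.
ΔQ = 71.4286 − 49.2857 = 22.1429; the wedge equals the tax, 15.5.
The triangle = ½ × 22.1429 × 15.5 = $171.61.

$171.61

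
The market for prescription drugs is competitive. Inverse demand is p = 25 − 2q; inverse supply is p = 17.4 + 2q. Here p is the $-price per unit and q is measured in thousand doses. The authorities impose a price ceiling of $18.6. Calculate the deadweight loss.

$3.38 thousand

Competitive equilibrium: 25 − 2q = 17.4 + 2q → q* = 1.9, p* = 21.2.
At the ceiling p = 18.6, quantity supplied = (18.6 − 17.4)/2 = 0.6.
Willingness to pay at q' = 0.6: 25 − 2·0.6 = 23.8.
Δq = 1.9 − 0.6 = 1.3; wedge = 23.8 − 18.6 = 5.2.
DWL = ½ × 1.3 × 5.2 = $3.38 thousand.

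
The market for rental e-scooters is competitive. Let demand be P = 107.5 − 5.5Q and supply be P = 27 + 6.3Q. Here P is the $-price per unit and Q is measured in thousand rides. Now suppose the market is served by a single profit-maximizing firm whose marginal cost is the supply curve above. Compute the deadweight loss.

$27.75 thousand

Competitive equilibrium: 107.5 − 5.5Q = 27 + 6.3Q → Q* = 6.822, P* = 69.9788.
Marginal revenue: MR = 107.5 − 11Q. Set MR = MC: 107.5 − 11Q = 27 + 6.3Q → Q_m = 4.6532.
Price P_m = 107.5 − 5.5·4.6532 = 81.9074; MC(Q_m) = 27 + 6.3·4.6532 = 56.3152.
Competitive Q* = 6.822, so ΔQ = 2.1688; wedge = 81.9074 − 56.3152 = 25.5922.
The triangle = ½ × 2.1688 × 25.5922 = $27.75 thousand.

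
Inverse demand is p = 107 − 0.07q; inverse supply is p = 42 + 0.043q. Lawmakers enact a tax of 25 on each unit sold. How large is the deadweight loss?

Competitive equilibrium: 107 − 0.07q = 42 + 0.043q → q* = 575.2212, p* = 66.7345.
With the tax, the buyer price exceeds the seller price by 25: (107 − 0.07q) − (42 + 0.043q) = 25 → q' = 353.9823.
Δq = 575.2212 − 353.9823 = 221.2389; the wedge equals the tax, 25.
Deadweight loss = ½ × 221.2389 × 25 = 2765.49.

2765.49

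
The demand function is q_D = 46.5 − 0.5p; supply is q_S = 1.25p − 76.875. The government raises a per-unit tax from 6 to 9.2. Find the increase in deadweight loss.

8.69

In inverse form: demand p = 93 − 2q, supply p = 61.5 + 0.8q.
Competitive equilibrium: 93 − 2q = 61.5 + 0.8q → q* = 11.25, p* = 70.5.
For a per-unit tax t: Δq = t/2.8, so DWL = ½·t·(t/2.8) = t²/5.6.
At t = 6: DWL = 6.429. At t = 9.2: DWL = 15.114.
Increase = 15.114 − 6.429 = 8.69.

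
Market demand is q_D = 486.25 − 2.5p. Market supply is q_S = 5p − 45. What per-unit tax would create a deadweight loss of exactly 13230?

126

In inverse form: demand p = 194.5 − 0.4q, supply p = 9 + 0.2q.
Competitive equilibrium: 194.5 − 0.4q = 9 + 0.2q → q* = 309.1667, p* = 70.8333.
A tax t gives Δq = t/0.6 and wedge t, so DWL = t²/1.2.
t²/1.2 = 13230 → t² = 15876 → t = 126.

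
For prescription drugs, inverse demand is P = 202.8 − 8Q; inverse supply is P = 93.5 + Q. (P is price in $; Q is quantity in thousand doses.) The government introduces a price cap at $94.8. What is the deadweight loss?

$529.21 thousand

Competitive equilibrium: 202.8 − 8Q = 93.5 + Q → Q* = 12.1444, P* = 105.6444.
At the ceiling P = 94.8, quantity supplied = (94.8 − 93.5)/1 = 1.3.
Willingness to pay at Q' = 1.3: 202.8 − 8·1.3 = 192.4.
ΔQ = 12.1444 − 1.3 = 10.8444; wedge = 192.4 − 94.8 = 97.6.
The triangle = ½ × 10.8444 × 97.6 = $529.21 thousand.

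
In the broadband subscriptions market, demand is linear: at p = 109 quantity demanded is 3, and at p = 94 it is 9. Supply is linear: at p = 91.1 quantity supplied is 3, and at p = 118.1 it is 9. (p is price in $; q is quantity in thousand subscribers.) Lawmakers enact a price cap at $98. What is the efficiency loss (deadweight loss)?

$3.67 thousand

Demand slope = (94 − 109)/(9 − 3) = −2.5, so p = 116.5 − 2.5q.
Supply slope = (118.1 − 91.1)/(9 − 3) = 4.5, so p = 77.6 + 4.5q.
Competitive equilibrium: 116.5 − 2.5q = 77.6 + 4.5q → q* = 5.5571, p* = 102.6071.
At the ceiling p = 98, quantity supplied = (98 − 77.6)/4.5 = 4.5333.
Willingness to pay at q' = 4.5333: 116.5 − 2.5·4.5333 = 105.1668.
Δq = 5.5571 − 4.5333 = 1.0238; wedge = 105.1668 − 98 = 7.1668.
The triangle = ½ × 1.0238 × 7.1668 = $3.67 thousand.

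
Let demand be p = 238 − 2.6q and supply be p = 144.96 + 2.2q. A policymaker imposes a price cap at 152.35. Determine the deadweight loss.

616.26

Competitive equilibrium: 238 − 2.6q = 144.96 + 2.2q → q* = 19.3833, p* = 187.6033.
At the ceiling p = 152.35, quantity supplied = (152.35 − 144.96)/2.2 = 3.3591.
Willingness to pay at q' = 3.3591: 238 − 2.6·3.3591 = 229.2663.
Δq = 19.3833 − 3.3591 = 16.0242; wedge = 229.2663 − 152.35 = 76.9163.
Deadweight loss = ½ × 16.0242 × 76.9163 = 616.26.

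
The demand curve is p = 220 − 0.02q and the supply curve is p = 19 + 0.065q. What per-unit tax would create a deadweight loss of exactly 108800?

Competitive equilibrium: 220 − 0.02q = 19 + 0.065q → q* = 2364.7059, p* = 172.7059.
A tax t gives Δq = t/0.085 and wedge t, so DWL = t²/0.17.
t²/0.17 = 108800 → t² = 18496 → t = 136.

136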